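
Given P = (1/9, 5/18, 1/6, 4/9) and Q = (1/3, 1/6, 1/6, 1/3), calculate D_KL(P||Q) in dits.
0.0641 dits

KL divergence: D_KL(P||Q) = Σ p(x) log(p(x)/q(x))

Computing term by term:
  x=0: 1/9 × log_10[(1/9)/(1/3)] = 1/9 × -0.4771 = -0.0530
  x=1: 5/18 × log_10[(5/18)/(1/6)] = 5/18 × 0.2218 = 0.0616
  x=2: 1/6 × log_10[(1/6)/(1/6)] = 1/6 × 0.0000 = 0.0000
  x=3: 4/9 × log_10[(4/9)/(1/3)] = 4/9 × 0.1249 = 0.0555

D_KL(P||Q) = 0.0641 dits

Note: KL divergence is always non-negative and equals 0 iff P = Q.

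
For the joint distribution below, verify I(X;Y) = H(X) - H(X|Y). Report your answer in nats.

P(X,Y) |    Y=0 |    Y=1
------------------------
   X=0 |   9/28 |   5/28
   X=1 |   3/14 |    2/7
I(X;Y) = 0.0233 nats

Mutual information has multiple equivalent forms:
- I(X;Y) = H(X) - H(X|Y)
- I(X;Y) = H(Y) - H(Y|X)
- I(X;Y) = H(X) + H(Y) - H(X,Y)

Computing all quantities:
H(X) = 0.6931, H(Y) = 0.6906, H(X,Y) = 1.3605
H(X|Y) = 0.6699, H(Y|X) = 0.6673

Verification:
H(X) - H(X|Y) = 0.6931 - 0.6699 = 0.0233
H(Y) - H(Y|X) = 0.6906 - 0.6673 = 0.0233
H(X) + H(Y) - H(X,Y) = 0.6931 + 0.6906 - 1.3605 = 0.0233

All forms give I(X;Y) = 0.0233 nats. ✓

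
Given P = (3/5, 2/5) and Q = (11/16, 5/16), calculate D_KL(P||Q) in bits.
0.0246 bits

KL divergence: D_KL(P||Q) = Σ p(x) log(p(x)/q(x))

Computing term by term:
  x=0: 3/5 × log_2[(3/5)/(11/16)] = 3/5 × -0.1964 = -0.1178
  x=1: 2/5 × log_2[(2/5)/(5/16)] = 2/5 × 0.3561 = 0.1425

D_KL(P||Q) = 0.0246 bits

Note: KL divergence is always non-negative and equals 0 iff P = Q.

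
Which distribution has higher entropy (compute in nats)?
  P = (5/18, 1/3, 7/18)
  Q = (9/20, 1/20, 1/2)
P

Computing entropies in nats:
H(P) = 1.0893
H(Q) = 0.8557

Distribution P has higher entropy.

Intuition: The distribution closer to uniform (more spread out) has higher entropy.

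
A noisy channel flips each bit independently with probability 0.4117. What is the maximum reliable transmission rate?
0.0226 bits

For a binary symmetric channel (BSC) with error probability p:
Capacity C = 1 - H(p) bits per symbol

where H(p) = -p log₂(p) - (1-p) log₂(1-p) is the binary entropy function.

H(0.4117) = 0.9774 bits
C = 1 - 0.9774 = 0.0226 bits per symbol

This means we can reliably transmit up to 0.0226 bits of information per channel use.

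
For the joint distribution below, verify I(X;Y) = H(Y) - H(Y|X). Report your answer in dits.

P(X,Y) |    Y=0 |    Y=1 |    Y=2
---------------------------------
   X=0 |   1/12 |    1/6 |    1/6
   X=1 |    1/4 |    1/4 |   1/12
I(X;Y) = 0.0227 dits

Mutual information has multiple equivalent forms:
- I(X;Y) = H(X) - H(X|Y)
- I(X;Y) = H(Y) - H(Y|X)
- I(X;Y) = H(X) + H(Y) - H(X,Y)

Computing all quantities:
H(X) = 0.2950, H(Y) = 0.4680, H(X,Y) = 0.7403
H(X|Y) = 0.2723, H(Y|X) = 0.4453

Verification:
H(X) - H(X|Y) = 0.2950 - 0.2723 = 0.0227
H(Y) - H(Y|X) = 0.4680 - 0.4453 = 0.0227
H(X) + H(Y) - H(X,Y) = 0.2950 + 0.4680 - 0.7403 = 0.0227

All forms give I(X;Y) = 0.0227 dits. ✓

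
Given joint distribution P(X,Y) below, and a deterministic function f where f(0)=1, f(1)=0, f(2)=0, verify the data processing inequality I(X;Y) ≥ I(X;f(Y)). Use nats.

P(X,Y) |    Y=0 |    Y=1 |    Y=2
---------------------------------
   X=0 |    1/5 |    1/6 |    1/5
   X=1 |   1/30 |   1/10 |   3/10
I(X;Y) = 0.0756, I(X;f(Y)) = 0.0578, inequality holds: 0.0756 ≥ 0.0578

Data Processing Inequality: For any Markov chain X → Y → Z, we have I(X;Y) ≥ I(X;Z).

Here Z = f(Y) is a deterministic function of Y, forming X → Y → Z.

Original I(X;Y) = 0.0756 nats

After applying f:
P(X,Z) where Z=f(Y):
- P(X,Z=0) = P(X,Y=1) + P(X,Y=2)
- P(X,Z=1) = P(X,Y=0)

I(X;Z) = I(X;f(Y)) = 0.0578 nats

Verification: 0.0756 ≥ 0.0578 ✓

Information cannot be created by processing; the function f can only lose information about X.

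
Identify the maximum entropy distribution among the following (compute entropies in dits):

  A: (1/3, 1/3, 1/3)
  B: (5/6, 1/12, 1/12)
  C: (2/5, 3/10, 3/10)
A

For a discrete distribution over n outcomes, entropy is maximized by the uniform distribution.

Computing entropies:
H(A) = 0.4771 dits
H(B) = 0.2458 dits
H(C) = 0.4729 dits

The uniform distribution (where all probabilities equal 1/3) achieves the maximum entropy of log_10(3) = 0.4771 dits.

Distribution A has the highest entropy.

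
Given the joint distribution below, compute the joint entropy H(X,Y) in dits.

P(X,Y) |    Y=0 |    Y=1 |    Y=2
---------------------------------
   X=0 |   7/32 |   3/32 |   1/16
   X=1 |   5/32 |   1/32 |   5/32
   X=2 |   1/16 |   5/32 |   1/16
0.8915 dits

Joint entropy is H(X,Y) = -Σ_{x,y} p(x,y) log p(x,y).

Summing over all non-zero entries:
H(X,Y) = -[7/32·log_10(7/32) + 3/32·log_10(3/32) + 1/16·log_10(1/16) + 5/32·log_10(5/32) + 1/32·log_10(1/32) + 5/32·log_10(5/32) + 1/16·log_10(1/16) + 5/32·log_10(5/32) + 1/16·log_10(1/16)]
H(X,Y) = 0.8915 dits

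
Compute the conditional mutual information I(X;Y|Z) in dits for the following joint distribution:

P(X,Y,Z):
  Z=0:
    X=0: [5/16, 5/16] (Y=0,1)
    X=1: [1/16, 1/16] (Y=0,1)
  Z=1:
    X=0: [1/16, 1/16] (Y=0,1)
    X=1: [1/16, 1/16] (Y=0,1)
0.0000 dits

Conditional mutual information: I(X;Y|Z) = H(X|Z) + H(Y|Z) - H(X,Y|Z)

H(Z) = 0.2442
H(X,Z) = 0.4662 → H(X|Z) = 0.2220
H(Y,Z) = 0.5452 → H(Y|Z) = 0.3010
H(X,Y,Z) = 0.7673 → H(X,Y|Z) = 0.5230

I(X;Y|Z) = 0.2220 + 0.3010 - 0.5230 = 0.0000 dits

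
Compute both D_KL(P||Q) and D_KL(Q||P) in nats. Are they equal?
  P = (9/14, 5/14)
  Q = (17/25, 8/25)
D_KL(P||Q) = 0.0031, D_KL(Q||P) = 0.0031

KL divergence is not symmetric: D_KL(P||Q) ≠ D_KL(Q||P) in general.

D_KL(P||Q) = 0.0031 nats
D_KL(Q||P) = 0.0031 nats

In this case they happen to be equal (to 4 decimal places).

This asymmetry is why KL divergence is not a true distance metric.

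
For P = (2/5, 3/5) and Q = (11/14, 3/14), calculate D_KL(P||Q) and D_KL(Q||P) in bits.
D_KL(P||Q) = 0.5017, D_KL(Q||P) = 0.4470

KL divergence is not symmetric: D_KL(P||Q) ≠ D_KL(Q||P) in general.

D_KL(P||Q) = 0.5017 bits
D_KL(Q||P) = 0.4470 bits

No, they are not equal!

This asymmetry is why KL divergence is not a true distance metric.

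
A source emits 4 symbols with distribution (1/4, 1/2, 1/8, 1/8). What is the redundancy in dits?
0.0753 dits

Redundancy measures how far a source is from maximum entropy:
R = H_max - H(X)

Maximum entropy for 4 symbols: H_max = log_10(4) = 0.6021 dits
Actual entropy: H(X) = 0.5268 dits
Redundancy: R = 0.6021 - 0.5268 = 0.0753 dits

This redundancy represents potential for compression: the source could be compressed by 0.0753 dits per symbol.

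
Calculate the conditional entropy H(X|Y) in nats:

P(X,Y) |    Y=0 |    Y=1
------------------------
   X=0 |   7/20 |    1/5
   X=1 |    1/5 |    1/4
0.6696 nats

Using the chain rule: H(X|Y) = H(X,Y) - H(Y)

First, compute H(X,Y) = 1.3578 nats

Marginal P(Y) = (11/20, 9/20)
H(Y) = 0.6881 nats

H(X|Y) = H(X,Y) - H(Y) = 1.3578 - 0.6881 = 0.6696 nats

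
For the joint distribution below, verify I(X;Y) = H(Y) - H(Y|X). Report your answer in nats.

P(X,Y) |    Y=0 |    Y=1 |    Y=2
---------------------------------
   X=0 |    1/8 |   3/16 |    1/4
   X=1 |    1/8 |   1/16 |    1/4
I(X;Y) = 0.0249 nats

Mutual information has multiple equivalent forms:
- I(X;Y) = H(X) - H(X|Y)
- I(X;Y) = H(Y) - H(Y|X)
- I(X;Y) = H(X) + H(Y) - H(X,Y)

Computing all quantities:
H(X) = 0.6853, H(Y) = 1.0397, H(X,Y) = 1.7002
H(X|Y) = 0.6604, H(Y|X) = 1.0149

Verification:
H(X) - H(X|Y) = 0.6853 - 0.6604 = 0.0249
H(Y) - H(Y|X) = 1.0397 - 1.0149 = 0.0249
H(X) + H(Y) - H(X,Y) = 0.6853 + 1.0397 - 1.7002 = 0.0249

All forms give I(X;Y) = 0.0249 nats. ✓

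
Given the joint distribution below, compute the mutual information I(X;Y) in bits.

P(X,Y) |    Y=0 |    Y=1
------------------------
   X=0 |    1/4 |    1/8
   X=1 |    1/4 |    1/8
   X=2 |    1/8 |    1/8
0.0157 bits

Mutual information: I(X;Y) = H(X) + H(Y) - H(X,Y)

Marginals:
P(X) = (3/8, 3/8, 1/4), H(X) = 1.5613 bits
P(Y) = (5/8, 3/8), H(Y) = 0.9544 bits

Joint entropy: H(X,Y) = 2.5000 bits

I(X;Y) = 1.5613 + 0.9544 - 2.5000 = 0.0157 bits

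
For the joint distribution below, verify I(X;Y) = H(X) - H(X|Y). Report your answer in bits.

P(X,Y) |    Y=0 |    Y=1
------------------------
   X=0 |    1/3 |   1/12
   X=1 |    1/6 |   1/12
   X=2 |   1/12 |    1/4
I(X;Y) = 0.1791 bits

Mutual information has multiple equivalent forms:
- I(X;Y) = H(X) - H(X|Y)
- I(X;Y) = H(Y) - H(Y|X)
- I(X;Y) = H(X) + H(Y) - H(X,Y)

Computing all quantities:
H(X) = 1.5546, H(Y) = 0.9799, H(X,Y) = 2.3554
H(X|Y) = 1.3755, H(Y|X) = 0.8008

Verification:
H(X) - H(X|Y) = 1.5546 - 1.3755 = 0.1791
H(Y) - H(Y|X) = 0.9799 - 0.8008 = 0.1791
H(X) + H(Y) - H(X,Y) = 1.5546 + 0.9799 - 2.3554 = 0.1791

All forms give I(X;Y) = 0.1791 bits. ✓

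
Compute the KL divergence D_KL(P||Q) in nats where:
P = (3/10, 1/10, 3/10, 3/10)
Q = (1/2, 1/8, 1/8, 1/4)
0.1418 nats

KL divergence: D_KL(P||Q) = Σ p(x) log(p(x)/q(x))

Computing term by term:
  x=0: 3/10 × log_e[(3/10)/(1/2)] = 3/10 × -0.5108 = -0.1532
  x=1: 1/10 × log_e[(1/10)/(1/8)] = 1/10 × -0.2231 = -0.0223
  x=2: 3/10 × log_e[(3/10)/(1/8)] = 3/10 × 0.8755 = 0.2626
  x=3: 3/10 × log_e[(3/10)/(1/4)] = 3/10 × 0.1823 = 0.0547

D_KL(P||Q) = 0.1418 nats

Note: KL divergence is always non-negative and equals 0 iff P = Q.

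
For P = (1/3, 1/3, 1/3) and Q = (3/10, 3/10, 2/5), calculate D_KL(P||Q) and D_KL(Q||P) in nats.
D_KL(P||Q) = 0.0095, D_KL(Q||P) = 0.0097

KL divergence is not symmetric: D_KL(P||Q) ≠ D_KL(Q||P) in general.

D_KL(P||Q) = 0.0095 nats
D_KL(Q||P) = 0.0097 nats

No, they are not equal!

This asymmetry is why KL divergence is not a true distance metric.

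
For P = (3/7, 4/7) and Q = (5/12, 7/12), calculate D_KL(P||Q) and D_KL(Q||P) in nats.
D_KL(P||Q) = 0.0003, D_KL(Q||P) = 0.0003

KL divergence is not symmetric: D_KL(P||Q) ≠ D_KL(Q||P) in general.

D_KL(P||Q) = 0.0003 nats
D_KL(Q||P) = 0.0003 nats

In this case they happen to be equal (to 4 decimal places).

This asymmetry is why KL divergence is not a true distance metric.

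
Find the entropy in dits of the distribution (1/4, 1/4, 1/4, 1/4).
0.6021 dits

Shannon entropy is H(X) = -Σ p(x) log p(x).

For P = (1/4, 1/4, 1/4, 1/4):
H = -1/4 × log_10(1/4) -1/4 × log_10(1/4) -1/4 × log_10(1/4) -1/4 × log_10(1/4)
H = 0.6021 dits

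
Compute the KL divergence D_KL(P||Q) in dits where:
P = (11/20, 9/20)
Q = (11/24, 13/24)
0.0073 dits

KL divergence: D_KL(P||Q) = Σ p(x) log(p(x)/q(x))

Computing term by term:
  x=0: 11/20 × log_10[(11/20)/(11/24)] = 11/20 × 0.0792 = 0.0435
  x=1: 9/20 × log_10[(9/20)/(13/24)] = 9/20 × -0.0805 = -0.0362

D_KL(P||Q) = 0.0073 dits

Note: KL divergence is always non-negative and equals 0 iff P = Q.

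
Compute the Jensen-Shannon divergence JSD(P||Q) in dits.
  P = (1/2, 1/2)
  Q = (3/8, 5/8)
0.0035 dits

Jensen-Shannon divergence is:
JSD(P||Q) = 0.5 × D_KL(P||M) + 0.5 × D_KL(Q||M)
where M = 0.5 × (P + Q) is the mixture distribution.

M = 0.5 × (1/2, 1/2) + 0.5 × (3/8, 5/8) = (7/16, 9/16)

D_KL(P||M) = 0.0034 dits
D_KL(Q||M) = 0.0035 dits

JSD(P||Q) = 0.5 × 0.0034 + 0.5 × 0.0035 = 0.0035 dits

Unlike KL divergence, JSD is symmetric and bounded: 0 ≤ JSD ≤ log(2).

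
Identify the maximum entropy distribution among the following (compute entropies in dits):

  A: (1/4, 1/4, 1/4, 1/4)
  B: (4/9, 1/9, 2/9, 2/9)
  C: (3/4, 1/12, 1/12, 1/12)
A

For a discrete distribution over n outcomes, entropy is maximized by the uniform distribution.

Computing entropies:
H(A) = 0.6021 dits
H(B) = 0.5529 dits
H(C) = 0.3635 dits

The uniform distribution (where all probabilities equal 1/4) achieves the maximum entropy of log_10(4) = 0.6021 dits.

Distribution A has the highest entropy.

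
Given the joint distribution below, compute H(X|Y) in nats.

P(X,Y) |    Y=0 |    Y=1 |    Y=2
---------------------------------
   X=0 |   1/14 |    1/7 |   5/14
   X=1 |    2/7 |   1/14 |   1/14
0.5082 nats

Using the chain rule: H(X|Y) = H(X,Y) - H(Y)

First, compute H(X,Y) = 1.5692 nats

Marginal P(Y) = (5/14, 3/14, 3/7)
H(Y) = 1.0609 nats

H(X|Y) = H(X,Y) - H(Y) = 1.5692 - 1.0609 = 0.5082 nats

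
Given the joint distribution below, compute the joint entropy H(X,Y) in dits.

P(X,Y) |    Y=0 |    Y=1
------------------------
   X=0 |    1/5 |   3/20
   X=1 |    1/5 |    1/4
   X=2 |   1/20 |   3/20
0.7423 dits

Joint entropy is H(X,Y) = -Σ_{x,y} p(x,y) log p(x,y).

Summing over all non-zero entries:
H(X,Y) = -[1/5·log_10(1/5) + 3/20·log_10(3/20) + 1/5·log_10(1/5) + 1/4·log_10(1/4) + 1/20·log_10(1/20) + 3/20·log_10(3/20)]
H(X,Y) = 0.7423 dits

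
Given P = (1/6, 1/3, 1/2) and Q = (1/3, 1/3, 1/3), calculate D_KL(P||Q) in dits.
0.0379 dits

KL divergence: D_KL(P||Q) = Σ p(x) log(p(x)/q(x))

Computing term by term:
  x=0: 1/6 × log_10[(1/6)/(1/3)] = 1/6 × -0.3010 = -0.0502
  x=1: 1/3 × log_10[(1/3)/(1/3)] = 1/3 × 0.0000 = 0.0000
  x=2: 1/2 × log_10[(1/2)/(1/3)] = 1/2 × 0.1761 = 0.0880

D_KL(P||Q) = 0.0379 dits

Note: KL divergence is always non-negative and equals 0 iff P = Q.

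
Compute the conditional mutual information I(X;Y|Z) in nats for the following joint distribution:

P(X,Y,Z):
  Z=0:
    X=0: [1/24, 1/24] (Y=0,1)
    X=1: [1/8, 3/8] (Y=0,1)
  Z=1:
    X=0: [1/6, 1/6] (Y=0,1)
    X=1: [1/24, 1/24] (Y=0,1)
0.0101 nats

Conditional mutual information: I(X;Y|Z) = H(X|Z) + H(Y|Z) - H(X,Y|Z)

H(Z) = 0.6792
H(X,Z) = 1.1269 → H(X|Z) = 0.4477
H(Y,Z) = 1.3170 → H(Y|Z) = 0.6378
H(X,Y,Z) = 1.7547 → H(X,Y|Z) = 1.0755

I(X;Y|Z) = 0.4477 + 0.6378 - 1.0755 = 0.0101 nats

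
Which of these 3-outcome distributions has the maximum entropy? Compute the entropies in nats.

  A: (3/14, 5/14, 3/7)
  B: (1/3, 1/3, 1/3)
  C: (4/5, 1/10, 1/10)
B

For a discrete distribution over n outcomes, entropy is maximized by the uniform distribution.

Computing entropies:
H(A) = 1.0609 nats
H(B) = 1.0986 nats
H(C) = 0.6390 nats

The uniform distribution (where all probabilities equal 1/3) achieves the maximum entropy of log_e(3) = 1.0986 nats.

Distribution B has the highest entropy.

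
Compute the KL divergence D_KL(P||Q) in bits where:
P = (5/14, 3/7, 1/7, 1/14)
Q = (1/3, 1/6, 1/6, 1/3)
0.4290 bits

KL divergence: D_KL(P||Q) = Σ p(x) log(p(x)/q(x))

Computing term by term:
  x=0: 5/14 × log_2[(5/14)/(1/3)] = 5/14 × 0.0995 = 0.0355
  x=1: 3/7 × log_2[(3/7)/(1/6)] = 3/7 × 1.3626 = 0.5840
  x=2: 1/7 × log_2[(1/7)/(1/6)] = 1/7 × -0.2224 = -0.0318
  x=3: 1/14 × log_2[(1/14)/(1/3)] = 1/14 × -2.2224 = -0.1587

D_KL(P||Q) = 0.4290 bits

Note: KL divergence is always non-negative and equals 0 iff P = Q.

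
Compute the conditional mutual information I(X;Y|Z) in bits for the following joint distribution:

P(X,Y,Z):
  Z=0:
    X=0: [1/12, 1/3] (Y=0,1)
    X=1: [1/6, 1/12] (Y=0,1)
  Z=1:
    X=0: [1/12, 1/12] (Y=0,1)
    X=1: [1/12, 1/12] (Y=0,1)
0.1059 bits

Conditional mutual information: I(X;Y|Z) = H(X|Z) + H(Y|Z) - H(X,Y|Z)

H(Z) = 0.9183
H(X,Z) = 1.8879 → H(X|Z) = 0.9696
H(Y,Z) = 1.8879 → H(Y|Z) = 0.9696
H(X,Y,Z) = 2.7516 → H(X,Y|Z) = 1.8333

I(X;Y|Z) = 0.9696 + 0.9696 - 1.8333 = 0.1059 bits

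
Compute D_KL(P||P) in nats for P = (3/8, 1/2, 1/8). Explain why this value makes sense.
0.0000 nats

KL divergence satisfies the Gibbs inequality: D_KL(P||Q) ≥ 0 for all distributions P, Q.

D_KL(P||Q) = Σ p(x) log(p(x)/q(x))
Each term is p(x) × log_e(p(x)/p(x)) = p(x) × log_e(1) = 0, so the sum is 0.
D_KL(P||Q) = 0.0000 nats

When P = Q, the KL divergence is exactly 0, as there is no 'divergence' between identical distributions.

This non-negativity is a fundamental property: relative entropy cannot be negative because it measures how different Q is from P.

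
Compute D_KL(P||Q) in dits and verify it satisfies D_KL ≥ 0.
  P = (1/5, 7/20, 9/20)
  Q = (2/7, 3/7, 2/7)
0.0270 dits

KL divergence satisfies the Gibbs inequality: D_KL(P||Q) ≥ 0 for all distributions P, Q.

D_KL(P||Q) = Σ p(x) log(p(x)/q(x))
Term by term:
  x=0: 1/5 × log_10[(1/5)/(2/7)] = -0.0310
  x=1: 7/20 × log_10[(7/20)/(3/7)] = -0.0308
  x=2: 9/20 × log_10[(9/20)/(2/7)] = 0.0888
D_KL(P||Q) = 0.0270 dits

D_KL(P||Q) = 0.0270 ≥ 0 ✓

This non-negativity is a fundamental property: relative entropy cannot be negative because it measures how different Q is from P.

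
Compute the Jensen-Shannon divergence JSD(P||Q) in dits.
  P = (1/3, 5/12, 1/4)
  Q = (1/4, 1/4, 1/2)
0.0151 dits

Jensen-Shannon divergence is:
JSD(P||Q) = 0.5 × D_KL(P||M) + 0.5 × D_KL(Q||M)
where M = 0.5 × (P + Q) is the mixture distribution.

M = 0.5 × (1/3, 5/12, 1/4) + 0.5 × (1/4, 1/4, 1/2) = (7/24, 1/3, 3/8)

D_KL(P||M) = 0.0157 dits
D_KL(Q||M) = 0.0145 dits

JSD(P||Q) = 0.5 × 0.0157 + 0.5 × 0.0145 = 0.0151 dits

Unlike KL divergence, JSD is symmetric and bounded: 0 ≤ JSD ≤ log(2).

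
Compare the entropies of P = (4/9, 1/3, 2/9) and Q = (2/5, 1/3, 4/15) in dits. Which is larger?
Q

Computing entropies in dits:
H(P) = 0.4607
H(Q) = 0.4713

Distribution Q has higher entropy.

Intuition: The distribution closer to uniform (more spread out) has higher entropy.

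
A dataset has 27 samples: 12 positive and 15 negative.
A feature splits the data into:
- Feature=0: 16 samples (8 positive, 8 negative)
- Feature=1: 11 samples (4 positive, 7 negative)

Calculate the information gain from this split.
0.0132 bits

Information Gain = H(Y) - H(Y|Feature)

Before split:
P(positive) = 12/27 = 0.4444
H(Y) = 0.9911 bits

After split:
Feature=0: H = 1.0000 bits (weight = 16/27)
Feature=1: H = 0.9457 bits (weight = 11/27)
H(Y|Feature) = (16/27)×1.0000 + (11/27)×0.9457 = 0.9779 bits

Information Gain = 0.9911 - 0.9779 = 0.0132 bits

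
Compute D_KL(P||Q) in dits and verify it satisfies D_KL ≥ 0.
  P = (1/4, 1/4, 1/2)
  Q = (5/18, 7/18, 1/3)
0.0286 dits

KL divergence satisfies the Gibbs inequality: D_KL(P||Q) ≥ 0 for all distributions P, Q.

D_KL(P||Q) = Σ p(x) log(p(x)/q(x))
Term by term:
  x=0: 1/4 × log_10[(1/4)/(5/18)] = -0.0114
  x=1: 1/4 × log_10[(1/4)/(7/18)] = -0.0480
  x=2: 1/2 × log_10[(1/2)/(1/3)] = 0.0880
D_KL(P||Q) = 0.0286 dits

D_KL(P||Q) = 0.0286 ≥ 0 ✓

This non-negativity is a fundamental property: relative entropy cannot be negative because it measures how different Q is from P.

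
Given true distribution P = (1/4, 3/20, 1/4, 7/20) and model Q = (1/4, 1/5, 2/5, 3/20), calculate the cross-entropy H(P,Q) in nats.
1.4811 nats

Cross-entropy: H(P,Q) = -Σ p(x) log q(x)

Alternatively: H(P,Q) = H(P) + D_KL(P||Q)
H(P) = 1.3452 nats
D_KL(P||Q) = 0.1359 nats

H(P,Q) = 1.3452 + 0.1359 = 1.4811 nats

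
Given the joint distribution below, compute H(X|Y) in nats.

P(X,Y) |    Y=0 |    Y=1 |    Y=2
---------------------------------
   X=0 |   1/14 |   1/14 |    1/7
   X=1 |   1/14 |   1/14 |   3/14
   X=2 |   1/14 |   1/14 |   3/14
1.0892 nats

Using the chain rule: H(X|Y) = H(X,Y) - H(Y)

First, compute H(X,Y) = 2.0692 nats

Marginal P(Y) = (3/14, 3/14, 4/7)
H(Y) = 0.9800 nats

H(X|Y) = H(X,Y) - H(Y) = 2.0692 - 0.9800 = 1.0892 nats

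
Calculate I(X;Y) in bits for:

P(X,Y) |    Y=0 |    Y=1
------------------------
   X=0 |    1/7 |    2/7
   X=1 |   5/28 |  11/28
0.0004 bits

Mutual information: I(X;Y) = H(X) + H(Y) - H(X,Y)

Marginals:
P(X) = (3/7, 4/7), H(X) = 0.9852 bits
P(Y) = (9/28, 19/28), H(Y) = 0.9059 bits

Joint entropy: H(X,Y) = 1.8908 bits

I(X;Y) = 0.9852 + 0.9059 - 1.8908 = 0.0004 bits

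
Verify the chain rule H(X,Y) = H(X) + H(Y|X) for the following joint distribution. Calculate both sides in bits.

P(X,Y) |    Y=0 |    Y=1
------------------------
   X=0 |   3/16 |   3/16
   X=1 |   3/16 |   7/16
H(X,Y) = 1.8802, H(X) = 0.9544, H(Y|X) = 0.9258 (all in bits)

Chain rule: H(X,Y) = H(X) + H(Y|X)

Left side — joint entropy directly:
H(X,Y) = -Σ p(x,y) log p(x,y) = 1.8802 bits

Right side — compute H(Y|X) from the conditional distributions:
P(X) = (3/8, 5/8), so H(X) = 0.9544 bits
H(Y|X) = Σ_x P(X=x) · H(Y|X=x):
  P(Y|X=0) = (1/2, 1/2), H(Y|X=0) = 1.0000, weight P(X=0) = 3/8
  P(Y|X=1) = (3/10, 7/10), H(Y|X=1) = 0.8813, weight P(X=1) = 5/8
H(Y|X) = 0.9258 bits

H(X) + H(Y|X) = 0.9544 + 0.9258 = 1.8802 bits

Both sides equal 1.8802 bits. ✓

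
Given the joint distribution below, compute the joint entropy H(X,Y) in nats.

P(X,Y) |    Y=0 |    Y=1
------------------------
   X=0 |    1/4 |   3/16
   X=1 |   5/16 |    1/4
1.3705 nats

Joint entropy is H(X,Y) = -Σ_{x,y} p(x,y) log p(x,y).

Summing over all non-zero entries:
H(X,Y) = -[1/4·log_e(1/4) + 3/16·log_e(3/16) + 5/16·log_e(5/16) + 1/4·log_e(1/4)]
H(X,Y) = 1.3705 nats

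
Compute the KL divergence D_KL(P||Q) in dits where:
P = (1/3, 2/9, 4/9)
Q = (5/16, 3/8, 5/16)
0.0268 dits

KL divergence: D_KL(P||Q) = Σ p(x) log(p(x)/q(x))

Computing term by term:
  x=0: 1/3 × log_10[(1/3)/(5/16)] = 1/3 × 0.0280 = 0.0093
  x=1: 2/9 × log_10[(2/9)/(3/8)] = 2/9 × -0.2272 = -0.0505
  x=2: 4/9 × log_10[(4/9)/(5/16)] = 4/9 × 0.1530 = 0.0680

D_KL(P||Q) = 0.0268 dits

Note: KL divergence is always non-negative and equals 0 iff P = Q.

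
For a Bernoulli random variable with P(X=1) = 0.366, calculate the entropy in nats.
0.6568 nats

The binary entropy function is:
H(p) = -p log(p) - (1-p) log(1-p)

H(0.366) = -0.366 × log_e(0.366) - 0.634 × log_e(0.634)
H(0.366) = 0.6568 nats

Note: Binary entropy is maximized at p=0.5 (H=1 bit) and minimized at p=0 or p=1 (H=0).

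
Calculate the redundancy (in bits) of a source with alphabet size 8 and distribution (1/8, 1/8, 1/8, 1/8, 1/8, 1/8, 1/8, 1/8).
0.0000 bits

Redundancy measures how far a source is from maximum entropy:
R = H_max - H(X)

Maximum entropy for 8 symbols: H_max = log_2(8) = 3.0000 bits
Actual entropy: H(X) = 3.0000 bits
Redundancy: R = 3.0000 - 3.0000 = 0.0000 bits

This redundancy represents potential for compression: the source could be compressed by 0.0000 bits per symbol.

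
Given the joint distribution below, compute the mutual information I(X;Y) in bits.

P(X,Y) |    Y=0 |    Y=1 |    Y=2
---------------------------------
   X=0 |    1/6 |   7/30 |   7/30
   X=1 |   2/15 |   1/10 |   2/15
0.0102 bits

Mutual information: I(X;Y) = H(X) + H(Y) - H(X,Y)

Marginals:
P(X) = (19/30, 11/30), H(X) = 0.9481 bits
P(Y) = (3/10, 1/3, 11/30), H(Y) = 1.5801 bits

Joint entropy: H(X,Y) = 2.5180 bits

I(X;Y) = 0.9481 + 1.5801 - 2.5180 = 0.0102 bits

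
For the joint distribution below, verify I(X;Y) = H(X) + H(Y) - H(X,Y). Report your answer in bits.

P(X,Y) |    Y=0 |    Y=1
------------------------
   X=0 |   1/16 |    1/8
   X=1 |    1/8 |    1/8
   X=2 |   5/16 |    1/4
I(X;Y) = 0.0203 bits

Mutual information has multiple equivalent forms:
- I(X;Y) = H(X) - H(X|Y)
- I(X;Y) = H(Y) - H(Y|X)
- I(X;Y) = H(X) + H(Y) - H(X,Y)

Computing all quantities:
H(X) = 1.4197, H(Y) = 1.0000, H(X,Y) = 2.3994
H(X|Y) = 1.3994, H(Y|X) = 0.9797

Verification:
H(X) - H(X|Y) = 1.4197 - 1.3994 = 0.0203
H(Y) - H(Y|X) = 1.0000 - 0.9797 = 0.0203
H(X) + H(Y) - H(X,Y) = 1.4197 + 1.0000 - 2.3994 = 0.0203

All forms give I(X;Y) = 0.0203 bits. ✓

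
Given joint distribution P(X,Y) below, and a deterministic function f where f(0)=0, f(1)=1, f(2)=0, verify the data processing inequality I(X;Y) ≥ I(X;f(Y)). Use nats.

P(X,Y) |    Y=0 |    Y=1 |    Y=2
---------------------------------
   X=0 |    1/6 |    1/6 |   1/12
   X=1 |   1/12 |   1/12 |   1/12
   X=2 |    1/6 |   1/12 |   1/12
I(X;Y) = 0.0168, I(X;f(Y)) = 0.0095, inequality holds: 0.0168 ≥ 0.0095

Data Processing Inequality: For any Markov chain X → Y → Z, we have I(X;Y) ≥ I(X;Z).

Here Z = f(Y) is a deterministic function of Y, forming X → Y → Z.

Original I(X;Y) = 0.0168 nats

After applying f:
P(X,Z) where Z=f(Y):
- P(X,Z=0) = P(X,Y=0) + P(X,Y=2)
- P(X,Z=1) = P(X,Y=1)

I(X;Z) = I(X;f(Y)) = 0.0095 nats

Verification: 0.0168 ≥ 0.0095 ✓

Information cannot be created by processing; the function f can only lose information about X.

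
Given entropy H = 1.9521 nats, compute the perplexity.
7.0435

Perplexity is e^H (or exp(H) for natural log).

H = 1.9521 nats
Perplexity = e^1.9521 = 7.0435

Interpretation: The model's uncertainty is equivalent to choosing uniformly among 7.0 options.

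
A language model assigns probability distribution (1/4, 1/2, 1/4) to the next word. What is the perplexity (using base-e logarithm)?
2.8284

Perplexity is e^H (or exp(H) for natural log).

First, H = -Σ p log p = 1.0397 nats
Perplexity = e^1.0397 = 2.8284

Interpretation: The model's uncertainty is equivalent to choosing uniformly among 2.8 options.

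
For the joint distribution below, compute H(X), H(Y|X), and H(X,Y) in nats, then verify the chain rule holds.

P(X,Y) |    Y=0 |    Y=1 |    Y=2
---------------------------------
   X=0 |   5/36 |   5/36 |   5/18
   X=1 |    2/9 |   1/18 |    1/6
H(X,Y) = 1.6976, H(X) = 0.6870, H(Y|X) = 1.0107 (all in nats)

Chain rule: H(X,Y) = H(X) + H(Y|X)

Left side — joint entropy directly:
H(X,Y) = -Σ p(x,y) log p(x,y) = 1.6976 nats

Right side — compute H(Y|X) from the conditional distributions:
P(X) = (5/9, 4/9), so H(X) = 0.6870 nats
H(Y|X) = Σ_x P(X=x) · H(Y|X=x):
  P(Y|X=0) = (1/4, 1/4, 1/2), H(Y|X=0) = 1.0397, weight P(X=0) = 5/9
  P(Y|X=1) = (1/2, 1/8, 3/8), H(Y|X=1) = 0.9743, weight P(X=1) = 4/9
H(Y|X) = 1.0107 nats

H(X) + H(Y|X) = 0.6870 + 1.0107 = 1.6976 nats

Both sides equal 1.6976 nats. ✓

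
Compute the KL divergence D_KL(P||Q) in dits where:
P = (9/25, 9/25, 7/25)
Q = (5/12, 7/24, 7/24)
0.0051 dits

KL divergence: D_KL(P||Q) = Σ p(x) log(p(x)/q(x))

Computing term by term:
  x=0: 9/25 × log_10[(9/25)/(5/12)] = 9/25 × -0.0635 = -0.0229
  x=1: 9/25 × log_10[(9/25)/(7/24)] = 9/25 × 0.0914 = 0.0329
  x=2: 7/25 × log_10[(7/25)/(7/24)] = 7/25 × -0.0177 = -0.0050

D_KL(P||Q) = 0.0051 dits

Note: KL divergence is always non-negative and equals 0 iff P = Q.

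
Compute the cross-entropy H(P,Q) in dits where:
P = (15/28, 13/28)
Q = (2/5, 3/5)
0.3162 dits

Cross-entropy: H(P,Q) = -Σ p(x) log q(x)

Alternatively: H(P,Q) = H(P) + D_KL(P||Q)
H(P) = 0.2999 dits
D_KL(P||Q) = 0.0163 dits

H(P,Q) = 0.2999 + 0.0163 = 0.3162 dits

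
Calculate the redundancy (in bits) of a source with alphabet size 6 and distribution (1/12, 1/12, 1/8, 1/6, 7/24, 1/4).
0.1632 bits

Redundancy measures how far a source is from maximum entropy:
R = H_max - H(X)

Maximum entropy for 6 symbols: H_max = log_2(6) = 2.5850 bits
Actual entropy: H(X) = 2.4218 bits
Redundancy: R = 2.5850 - 2.4218 = 0.1632 bits

This redundancy represents potential for compression: the source could be compressed by 0.1632 bits per symbol.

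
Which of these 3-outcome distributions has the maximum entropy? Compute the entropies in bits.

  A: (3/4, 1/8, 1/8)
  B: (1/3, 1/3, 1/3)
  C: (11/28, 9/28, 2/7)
B

For a discrete distribution over n outcomes, entropy is maximized by the uniform distribution.

Computing entropies:
H(A) = 1.0613 bits
H(B) = 1.5850 bits
H(C) = 1.5722 bits

The uniform distribution (where all probabilities equal 1/3) achieves the maximum entropy of log_2(3) = 1.5850 bits.

Distribution B has the highest entropy.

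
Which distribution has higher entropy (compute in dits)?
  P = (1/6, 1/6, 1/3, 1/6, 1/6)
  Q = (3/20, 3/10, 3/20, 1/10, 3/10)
P

Computing entropies in dits:
H(P) = 0.6778
H(Q) = 0.6609

Distribution P has higher entropy.

Intuition: The distribution closer to uniform (more spread out) has higher entropy.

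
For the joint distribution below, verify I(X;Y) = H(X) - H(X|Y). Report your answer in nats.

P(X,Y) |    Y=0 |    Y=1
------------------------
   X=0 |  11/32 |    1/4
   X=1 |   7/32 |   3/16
I(X;Y) = 0.0008 nats

Mutual information has multiple equivalent forms:
- I(X;Y) = H(X) - H(X|Y)
- I(X;Y) = H(Y) - H(Y|X)
- I(X;Y) = H(X) + H(Y) - H(X,Y)

Computing all quantities:
H(X) = 0.6755, H(Y) = 0.6853, H(X,Y) = 1.3600
H(X|Y) = 0.6747, H(Y|X) = 0.6845

Verification:
H(X) - H(X|Y) = 0.6755 - 0.6747 = 0.0008
H(Y) - H(Y|X) = 0.6853 - 0.6845 = 0.0008
H(X) + H(Y) - H(X,Y) = 0.6755 + 0.6853 - 1.3600 = 0.0008

All forms give I(X;Y) = 0.0008 nats. ✓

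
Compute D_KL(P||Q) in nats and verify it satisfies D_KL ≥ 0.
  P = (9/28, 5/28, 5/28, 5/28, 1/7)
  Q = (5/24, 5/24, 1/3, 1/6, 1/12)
0.0897 nats

KL divergence satisfies the Gibbs inequality: D_KL(P||Q) ≥ 0 for all distributions P, Q.

D_KL(P||Q) = Σ p(x) log(p(x)/q(x))
Term by term:
  x=0: 9/28 × log_e[(9/28)/(5/24)] = 0.1394
  x=1: 5/28 × log_e[(5/28)/(5/24)] = -0.0275
  x=2: 5/28 × log_e[(5/28)/(1/3)] = -0.1115
  x=3: 5/28 × log_e[(5/28)/(1/6)] = 0.0123
  x=4: 1/7 × log_e[(1/7)/(1/12)] = 0.0770
D_KL(P||Q) = 0.0897 nats

D_KL(P||Q) = 0.0897 ≥ 0 ✓

This non-negativity is a fundamental property: relative entropy cannot be negative because it measures how different Q is from P.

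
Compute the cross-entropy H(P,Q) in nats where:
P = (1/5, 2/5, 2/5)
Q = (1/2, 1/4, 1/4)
1.2477 nats

Cross-entropy: H(P,Q) = -Σ p(x) log q(x)

Alternatively: H(P,Q) = H(P) + D_KL(P||Q)
H(P) = 1.0549 nats
D_KL(P||Q) = 0.1927 nats

H(P,Q) = 1.0549 + 0.1927 = 1.2477 nats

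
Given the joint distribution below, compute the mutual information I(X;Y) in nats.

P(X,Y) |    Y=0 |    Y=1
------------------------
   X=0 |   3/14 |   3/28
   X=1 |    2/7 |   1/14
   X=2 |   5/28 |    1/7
0.0238 nats

Mutual information: I(X;Y) = H(X) + H(Y) - H(X,Y)

Marginals:
P(X) = (9/28, 5/14, 9/28), H(X) = 1.0974 nats
P(Y) = (19/28, 9/28), H(Y) = 0.6279 nats

Joint entropy: H(X,Y) = 1.7015 nats

I(X;Y) = 1.0974 + 0.6279 - 1.7015 = 0.0238 nats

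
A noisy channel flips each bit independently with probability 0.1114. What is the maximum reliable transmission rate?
0.4959 bits

For a binary symmetric channel (BSC) with error probability p:
Capacity C = 1 - H(p) bits per symbol

where H(p) = -p log₂(p) - (1-p) log₂(1-p) is the binary entropy function.

H(0.1114) = 0.5041 bits
C = 1 - 0.5041 = 0.4959 bits per symbol

This means we can reliably transmit up to 0.4959 bits of information per channel use.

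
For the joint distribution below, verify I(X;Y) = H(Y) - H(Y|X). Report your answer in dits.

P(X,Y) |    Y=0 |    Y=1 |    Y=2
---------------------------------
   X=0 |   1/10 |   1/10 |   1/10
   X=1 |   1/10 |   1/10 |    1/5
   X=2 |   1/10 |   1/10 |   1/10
I(X;Y) = 0.0060 dits

Mutual information has multiple equivalent forms:
- I(X;Y) = H(X) - H(X|Y)
- I(X;Y) = H(Y) - H(Y|X)
- I(X;Y) = H(X) + H(Y) - H(X,Y)

Computing all quantities:
H(X) = 0.4729, H(Y) = 0.4729, H(X,Y) = 0.9398
H(X|Y) = 0.4669, H(Y|X) = 0.4669

Verification:
H(X) - H(X|Y) = 0.4729 - 0.4669 = 0.0060
H(Y) - H(Y|X) = 0.4729 - 0.4669 = 0.0060
H(X) + H(Y) - H(X,Y) = 0.4729 + 0.4729 - 0.9398 = 0.0060

All forms give I(X;Y) = 0.0060 dits. ✓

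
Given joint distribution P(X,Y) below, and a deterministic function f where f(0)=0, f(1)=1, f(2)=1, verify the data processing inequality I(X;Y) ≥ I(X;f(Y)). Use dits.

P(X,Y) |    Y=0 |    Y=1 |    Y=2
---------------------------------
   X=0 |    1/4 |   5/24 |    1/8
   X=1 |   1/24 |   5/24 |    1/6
I(X;Y) = 0.0311, I(X;f(Y)) = 0.0303, inequality holds: 0.0311 ≥ 0.0303

Data Processing Inequality: For any Markov chain X → Y → Z, we have I(X;Y) ≥ I(X;Z).

Here Z = f(Y) is a deterministic function of Y, forming X → Y → Z.

Original I(X;Y) = 0.0311 dits

After applying f:
P(X,Z) where Z=f(Y):
- P(X,Z=0) = P(X,Y=0)
- P(X,Z=1) = P(X,Y=1) + P(X,Y=2)

I(X;Z) = I(X;f(Y)) = 0.0303 dits

Verification: 0.0311 ≥ 0.0303 ✓

Information cannot be created by processing; the function f can only lose information about X.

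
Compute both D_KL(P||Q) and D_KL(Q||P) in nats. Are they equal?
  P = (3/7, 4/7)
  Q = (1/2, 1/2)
D_KL(P||Q) = 0.0102, D_KL(Q||P) = 0.0103

KL divergence is not symmetric: D_KL(P||Q) ≠ D_KL(Q||P) in general.

D_KL(P||Q) = 0.0102 nats
D_KL(Q||P) = 0.0103 nats

No, they are not equal!

This asymmetry is why KL divergence is not a true distance metric.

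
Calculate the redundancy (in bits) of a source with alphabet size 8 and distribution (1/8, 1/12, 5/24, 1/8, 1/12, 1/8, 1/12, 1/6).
0.0765 bits

Redundancy measures how far a source is from maximum entropy:
R = H_max - H(X)

Maximum entropy for 8 symbols: H_max = log_2(8) = 3.0000 bits
Actual entropy: H(X) = 2.9235 bits
Redundancy: R = 3.0000 - 2.9235 = 0.0765 bits

This redundancy represents potential for compression: the source could be compressed by 0.0765 bits per symbol.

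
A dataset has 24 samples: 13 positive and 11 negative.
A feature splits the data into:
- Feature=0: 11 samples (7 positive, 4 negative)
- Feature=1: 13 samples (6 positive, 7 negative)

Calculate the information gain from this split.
0.0222 bits

Information Gain = H(Y) - H(Y|Feature)

Before split:
P(positive) = 13/24 = 0.5417
H(Y) = 0.9950 bits

After split:
Feature=0: H = 0.9457 bits (weight = 11/24)
Feature=1: H = 0.9957 bits (weight = 13/24)
H(Y|Feature) = (11/24)×0.9457 + (13/24)×0.9957 = 0.9728 bits

Information Gain = 0.9950 - 0.9728 = 0.0222 bits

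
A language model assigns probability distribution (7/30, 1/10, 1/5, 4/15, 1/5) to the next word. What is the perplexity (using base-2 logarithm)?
4.7878

Perplexity is 2^H (or exp(H) for natural log).

First, H = -Σ p log p = 2.2594 bits
Perplexity = 2^2.2594 = 4.7878

Interpretation: The model's uncertainty is equivalent to choosing uniformly among 4.8 options.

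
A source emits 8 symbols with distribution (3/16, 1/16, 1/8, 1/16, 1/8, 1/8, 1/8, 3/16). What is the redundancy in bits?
0.0944 bits

Redundancy measures how far a source is from maximum entropy:
R = H_max - H(X)

Maximum entropy for 8 symbols: H_max = log_2(8) = 3.0000 bits
Actual entropy: H(X) = 2.9056 bits
Redundancy: R = 3.0000 - 2.9056 = 0.0944 bits

This redundancy represents potential for compression: the source could be compressed by 0.0944 bits per symbol.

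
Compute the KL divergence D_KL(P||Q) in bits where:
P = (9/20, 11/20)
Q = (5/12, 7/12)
0.0033 bits

KL divergence: D_KL(P||Q) = Σ p(x) log(p(x)/q(x))

Computing term by term:
  x=0: 9/20 × log_2[(9/20)/(5/12)] = 9/20 × 0.1110 = 0.0500
  x=1: 11/20 × log_2[(11/20)/(7/12)] = 11/20 × -0.0849 = -0.0467

D_KL(P||Q) = 0.0033 bits

Note: KL divergence is always non-negative and equals 0 iff P = Q.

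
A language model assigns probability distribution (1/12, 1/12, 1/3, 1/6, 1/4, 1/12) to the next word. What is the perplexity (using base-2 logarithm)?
5.1173

Perplexity is 2^H (or exp(H) for natural log).

First, H = -Σ p log p = 2.3554 bits
Perplexity = 2^2.3554 = 5.1173

Interpretation: The model's uncertainty is equivalent to choosing uniformly among 5.1 options.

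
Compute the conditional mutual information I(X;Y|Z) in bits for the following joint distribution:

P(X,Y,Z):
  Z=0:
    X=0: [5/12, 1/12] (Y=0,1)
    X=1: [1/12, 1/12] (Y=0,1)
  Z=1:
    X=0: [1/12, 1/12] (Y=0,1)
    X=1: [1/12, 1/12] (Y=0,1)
0.0492 bits

Conditional mutual information: I(X;Y|Z) = H(X|Z) + H(Y|Z) - H(X,Y|Z)

H(Z) = 0.9183
H(X,Z) = 1.7925 → H(X|Z) = 0.8742
H(Y,Z) = 1.7925 → H(Y|Z) = 0.8742
H(X,Y,Z) = 2.6175 → H(X,Y|Z) = 1.6992

I(X;Y|Z) = 0.8742 + 0.8742 - 1.6992 = 0.0492 bits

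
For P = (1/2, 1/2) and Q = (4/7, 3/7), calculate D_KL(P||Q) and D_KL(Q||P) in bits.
D_KL(P||Q) = 0.0149, D_KL(Q||P) = 0.0148

KL divergence is not symmetric: D_KL(P||Q) ≠ D_KL(Q||P) in general.

D_KL(P||Q) = 0.0149 bits
D_KL(Q||P) = 0.0148 bits

No, they are not equal!

This asymmetry is why KL divergence is not a true distance metric.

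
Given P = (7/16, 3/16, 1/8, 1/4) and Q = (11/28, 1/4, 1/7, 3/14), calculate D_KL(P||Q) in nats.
0.0150 nats

KL divergence: D_KL(P||Q) = Σ p(x) log(p(x)/q(x))

Computing term by term:
  x=0: 7/16 × log_e[(7/16)/(11/28)] = 7/16 × 0.1076 = 0.0471
  x=1: 3/16 × log_e[(3/16)/(1/4)] = 3/16 × -0.2877 = -0.0539
  x=2: 1/8 × log_e[(1/8)/(1/7)] = 1/8 × -0.1335 = -0.0167
  x=3: 1/4 × log_e[(1/4)/(3/14)] = 1/4 × 0.1542 = 0.0385

D_KL(P||Q) = 0.0150 nats

Note: KL divergence is always non-negative and equals 0 iff P = Q.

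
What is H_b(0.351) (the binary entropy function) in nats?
0.6481 nats

The binary entropy function is:
H(p) = -p log(p) - (1-p) log(1-p)

H(0.351) = -0.351 × log_e(0.351) - 0.649 × log_e(0.649)
H(0.351) = 0.6481 nats

Note: Binary entropy is maximized at p=0.5 (H=1 bit) and minimized at p=0 or p=1 (H=0).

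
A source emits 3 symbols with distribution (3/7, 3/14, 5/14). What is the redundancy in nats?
0.0377 nats

Redundancy measures how far a source is from maximum entropy:
R = H_max - H(X)

Maximum entropy for 3 symbols: H_max = log_e(3) = 1.0986 nats
Actual entropy: H(X) = 1.0609 nats
Redundancy: R = 1.0986 - 1.0609 = 0.0377 nats

This redundancy represents potential for compression: the source could be compressed by 0.0377 nats per symbol.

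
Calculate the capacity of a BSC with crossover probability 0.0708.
0.6311 bits

For a binary symmetric channel (BSC) with error probability p:
Capacity C = 1 - H(p) bits per symbol

where H(p) = -p log₂(p) - (1-p) log₂(1-p) is the binary entropy function.

H(0.0708) = 0.3689 bits
C = 1 - 0.3689 = 0.6311 bits per symbol

This means we can reliably transmit up to 0.6311 bits of information per channel use.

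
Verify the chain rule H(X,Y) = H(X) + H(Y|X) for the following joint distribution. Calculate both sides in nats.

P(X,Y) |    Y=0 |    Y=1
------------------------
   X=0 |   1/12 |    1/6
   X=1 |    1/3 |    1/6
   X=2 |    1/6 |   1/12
H(X,Y) = 1.6762, H(X) = 1.0397, H(Y|X) = 0.6365 (all in nats)

Chain rule: H(X,Y) = H(X) + H(Y|X)

Left side — joint entropy directly:
H(X,Y) = -Σ p(x,y) log p(x,y) = 1.6762 nats

Right side — compute H(Y|X) from the conditional distributions:
P(X) = (1/4, 1/2, 1/4), so H(X) = 1.0397 nats
H(Y|X) = Σ_x P(X=x) · H(Y|X=x):
  P(Y|X=0) = (1/3, 2/3), H(Y|X=0) = 0.6365, weight P(X=0) = 1/4
  P(Y|X=1) = (2/3, 1/3), H(Y|X=1) = 0.6365, weight P(X=1) = 1/2
  P(Y|X=2) = (2/3, 1/3), H(Y|X=2) = 0.6365, weight P(X=2) = 1/4
H(Y|X) = 0.6365 nats

H(X) + H(Y|X) = 1.0397 + 0.6365 = 1.6762 nats

Both sides equal 1.6762 nats. ✓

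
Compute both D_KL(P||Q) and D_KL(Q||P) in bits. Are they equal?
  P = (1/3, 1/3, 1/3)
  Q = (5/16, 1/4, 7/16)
D_KL(P||Q) = 0.0386, D_KL(Q||P) = 0.0388

KL divergence is not symmetric: D_KL(P||Q) ≠ D_KL(Q||P) in general.

D_KL(P||Q) = 0.0386 bits
D_KL(Q||P) = 0.0388 bits

No, they are not equal!

This asymmetry is why KL divergence is not a true distance metric.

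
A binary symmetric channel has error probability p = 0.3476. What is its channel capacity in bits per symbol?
0.0681 bits

For a binary symmetric channel (BSC) with error probability p:
Capacity C = 1 - H(p) bits per symbol

where H(p) = -p log₂(p) - (1-p) log₂(1-p) is the binary entropy function.

H(0.3476) = 0.9319 bits
C = 1 - 0.9319 = 0.0681 bits per symbol

This means we can reliably transmit up to 0.0681 bits of information per channel use.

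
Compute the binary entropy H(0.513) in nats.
0.6928 nats

The binary entropy function is:
H(p) = -p log(p) - (1-p) log(1-p)

H(0.513) = -0.513 × log_e(0.513) - 0.487 × log_e(0.487)
H(0.513) = 0.6928 nats

Note: Binary entropy is maximized at p=0.5 (H=1 bit) and minimized at p=0 or p=1 (H=0).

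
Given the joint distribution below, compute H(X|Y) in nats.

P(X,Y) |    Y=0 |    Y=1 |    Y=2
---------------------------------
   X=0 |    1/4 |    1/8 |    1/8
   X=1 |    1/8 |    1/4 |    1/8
0.6507 nats

Using the chain rule: H(X|Y) = H(X,Y) - H(Y)

First, compute H(X,Y) = 1.7329 nats

Marginal P(Y) = (3/8, 3/8, 1/4)
H(Y) = 1.0822 nats

H(X|Y) = H(X,Y) - H(Y) = 1.7329 - 1.0822 = 0.6507 nats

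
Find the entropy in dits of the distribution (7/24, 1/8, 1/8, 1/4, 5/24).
0.6743 dits

Shannon entropy is H(X) = -Σ p(x) log p(x).

For P = (7/24, 1/8, 1/8, 1/4, 5/24):
H = -7/24 × log_10(7/24) -1/8 × log_10(1/8) -1/8 × log_10(1/8) -1/4 × log_10(1/4) -5/24 × log_10(5/24)
H = 0.6743 dits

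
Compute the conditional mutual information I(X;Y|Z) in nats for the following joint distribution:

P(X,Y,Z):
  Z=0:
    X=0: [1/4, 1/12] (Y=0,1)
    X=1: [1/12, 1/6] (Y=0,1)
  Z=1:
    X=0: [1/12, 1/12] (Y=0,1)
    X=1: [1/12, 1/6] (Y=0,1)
0.0576 nats

Conditional mutual information: I(X;Y|Z) = H(X|Z) + H(Y|Z) - H(X,Y|Z)

H(Z) = 0.6792
H(X,Z) = 1.3580 → H(X|Z) = 0.6788
H(Y,Z) = 1.3580 → H(Y|Z) = 0.6788
H(X,Y,Z) = 1.9792 → H(X,Y|Z) = 1.3000

I(X;Y|Z) = 0.6788 + 0.6788 - 1.3000 = 0.0576 nats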